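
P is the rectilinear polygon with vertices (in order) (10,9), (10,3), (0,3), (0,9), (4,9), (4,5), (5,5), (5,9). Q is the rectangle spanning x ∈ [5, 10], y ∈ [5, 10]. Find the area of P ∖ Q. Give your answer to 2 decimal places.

36.00

|P| = 56, |P∩Q| = 20.
|P ∖ Q| = |P| − |P∩Q| = 56 − 20 = 36.00.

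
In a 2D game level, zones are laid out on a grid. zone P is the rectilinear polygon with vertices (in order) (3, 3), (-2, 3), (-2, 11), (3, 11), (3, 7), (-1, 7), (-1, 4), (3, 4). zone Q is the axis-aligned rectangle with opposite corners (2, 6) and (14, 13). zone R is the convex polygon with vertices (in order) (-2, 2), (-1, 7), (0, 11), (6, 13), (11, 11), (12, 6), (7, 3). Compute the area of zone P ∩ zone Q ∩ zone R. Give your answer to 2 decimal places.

4.00

The intersection is the polygon with vertices (3,7), (2,7), (2,11), (3,11).
By the shoelace formula its area is 4.00.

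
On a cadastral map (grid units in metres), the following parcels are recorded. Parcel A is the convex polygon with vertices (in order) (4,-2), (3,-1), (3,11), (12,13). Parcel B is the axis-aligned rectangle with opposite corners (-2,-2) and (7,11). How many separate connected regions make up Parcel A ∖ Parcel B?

1

Parcel A ∖ Parcel B is a single connected region.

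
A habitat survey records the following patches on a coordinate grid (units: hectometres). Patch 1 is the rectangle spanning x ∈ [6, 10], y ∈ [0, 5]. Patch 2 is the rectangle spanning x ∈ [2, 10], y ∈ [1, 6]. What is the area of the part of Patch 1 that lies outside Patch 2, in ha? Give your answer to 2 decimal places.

|Patch 1∩Patch 2|: x∈[6,10], y∈[1,5] → 4·4 = 16.
|Patch 1| = 20.
|Patch 1 ∖ Patch 2| = |Patch 1| − |Patch 1∩Patch 2| = 20 − 16 = 4.00.

4.00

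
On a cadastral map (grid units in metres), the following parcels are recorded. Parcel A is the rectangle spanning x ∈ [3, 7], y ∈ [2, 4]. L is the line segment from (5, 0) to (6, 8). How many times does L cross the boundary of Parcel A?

2

The segment meets the boundary at (5.5,4), (5.25,2).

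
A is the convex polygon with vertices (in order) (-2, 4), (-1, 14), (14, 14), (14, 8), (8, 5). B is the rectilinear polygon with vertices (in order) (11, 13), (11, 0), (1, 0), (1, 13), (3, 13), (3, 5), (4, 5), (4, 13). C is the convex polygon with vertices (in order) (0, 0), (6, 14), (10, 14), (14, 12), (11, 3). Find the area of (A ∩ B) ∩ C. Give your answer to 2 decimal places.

|A ∩ B| = 72.2.
|(A ∩ B) ∩ C| = 53.52.

53.52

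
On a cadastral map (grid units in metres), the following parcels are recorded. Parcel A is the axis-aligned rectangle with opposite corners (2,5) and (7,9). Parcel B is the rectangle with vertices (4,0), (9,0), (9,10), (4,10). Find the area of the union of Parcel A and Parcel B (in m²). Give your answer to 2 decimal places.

58.00

By inclusion–exclusion:
Individual areas: |Parcel A| = 20, |Parcel B| = 50.
|Parcel A∩Parcel B|: x∈[4,7], y∈[5,9] → 3·4 = 12.
|Parcel A ∪ Parcel B| = 70 − 12 = 58.00.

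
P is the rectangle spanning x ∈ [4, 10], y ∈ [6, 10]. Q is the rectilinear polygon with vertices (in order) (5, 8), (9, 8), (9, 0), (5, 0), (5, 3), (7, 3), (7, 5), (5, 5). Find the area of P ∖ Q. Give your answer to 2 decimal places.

16.00

|P| = 24, |P∩Q| = 8.
|P ∖ Q| = |P| − |P∩Q| = 24 − 8 = 16.00.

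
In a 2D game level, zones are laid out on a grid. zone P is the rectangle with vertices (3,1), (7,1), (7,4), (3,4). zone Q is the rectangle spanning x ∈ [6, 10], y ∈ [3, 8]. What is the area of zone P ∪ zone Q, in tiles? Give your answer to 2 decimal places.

31.00

By inclusion–exclusion:
Individual areas: |zone P| = 12, |zone Q| = 20.
|zone P∩zone Q|: x∈[6,7], y∈[3,4] → 1·1 = 1.
|zone P ∪ zone Q| = 32 − 1 = 31.00.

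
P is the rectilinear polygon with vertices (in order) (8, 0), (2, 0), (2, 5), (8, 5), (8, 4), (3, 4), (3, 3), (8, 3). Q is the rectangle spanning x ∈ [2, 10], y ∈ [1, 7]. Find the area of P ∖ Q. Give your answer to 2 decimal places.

6.00

|P| = 25, |P∩Q| = 19.
|P ∖ Q| = |P| − |P∩Q| = 25 − 19 = 6.00.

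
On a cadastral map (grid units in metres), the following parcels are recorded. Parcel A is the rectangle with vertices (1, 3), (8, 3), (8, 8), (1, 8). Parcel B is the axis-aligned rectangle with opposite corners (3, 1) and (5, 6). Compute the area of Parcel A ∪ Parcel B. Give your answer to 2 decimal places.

By inclusion–exclusion:
Individual areas: |Parcel A| = 35, |Parcel B| = 10.
|Parcel A∩Parcel B|: x∈[3,5], y∈[3,6] → 2·3 = 6.
|Parcel A ∪ Parcel B| = 45 − 6 = 39.00.

39.00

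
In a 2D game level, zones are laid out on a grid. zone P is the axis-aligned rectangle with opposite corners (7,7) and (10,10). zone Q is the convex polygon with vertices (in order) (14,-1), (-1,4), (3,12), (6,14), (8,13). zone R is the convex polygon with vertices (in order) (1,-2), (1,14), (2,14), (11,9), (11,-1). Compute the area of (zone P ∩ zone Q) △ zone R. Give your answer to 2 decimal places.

|zone P ∩ zone Q| = 8.4048.
|(zone P ∩ zone Q) ∩ zone R| = 8.4021.
|(zone P ∩ zone Q) △ zone R| = 8.4048 + 132.5 − 16.8042 = 124.10.

124.10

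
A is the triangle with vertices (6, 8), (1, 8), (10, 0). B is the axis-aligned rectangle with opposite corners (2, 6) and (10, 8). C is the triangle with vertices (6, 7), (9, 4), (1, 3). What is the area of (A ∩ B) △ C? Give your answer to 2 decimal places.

19.56

|A ∩ B| = 8.3056.
|(A ∩ B) ∩ C| = 1.125.
|(A ∩ B) △ C| = 8.3056 + 13.5 − 2.25 = 19.56.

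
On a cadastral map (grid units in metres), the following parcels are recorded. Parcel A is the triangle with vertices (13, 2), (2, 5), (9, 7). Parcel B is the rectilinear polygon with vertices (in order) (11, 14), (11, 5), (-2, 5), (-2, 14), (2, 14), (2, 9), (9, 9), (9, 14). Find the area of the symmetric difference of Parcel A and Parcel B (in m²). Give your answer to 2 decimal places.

86.30

|Parcel A| = 21.5, |Parcel B| = 82, |Parcel A∩Parcel B| = 8.6.
|Parcel A △ Parcel B| = |Parcel A| + |Parcel B| − 2·|Parcel A∩Parcel B| = 21.5 + 82 − 17.2 = 86.30.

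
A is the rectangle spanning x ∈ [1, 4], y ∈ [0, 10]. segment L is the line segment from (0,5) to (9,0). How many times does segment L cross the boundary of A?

The segment meets the boundary at (4,2.778), (1,4.444).

2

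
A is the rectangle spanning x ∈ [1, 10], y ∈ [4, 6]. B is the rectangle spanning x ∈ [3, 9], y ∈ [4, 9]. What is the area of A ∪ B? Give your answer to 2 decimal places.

By inclusion–exclusion:
Individual areas: |A| = 18, |B| = 30.
|A∩B|: x∈[3,9], y∈[4,6] → 6·2 = 12.
|A ∪ B| = 48 − 12 = 36.00.

36.00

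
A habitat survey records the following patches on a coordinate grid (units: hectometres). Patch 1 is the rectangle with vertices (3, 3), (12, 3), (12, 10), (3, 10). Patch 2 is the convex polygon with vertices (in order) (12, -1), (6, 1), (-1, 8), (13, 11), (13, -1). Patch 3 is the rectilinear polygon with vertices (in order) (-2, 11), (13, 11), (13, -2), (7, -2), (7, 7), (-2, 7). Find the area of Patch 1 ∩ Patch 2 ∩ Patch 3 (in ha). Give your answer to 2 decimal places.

The intersection is the polygon with vertices (12,3), (7,3), (7,7), (3,7), (3,8.857), (8.333,10), (12,10).
By the shoelace formula its area is 43.95.

43.95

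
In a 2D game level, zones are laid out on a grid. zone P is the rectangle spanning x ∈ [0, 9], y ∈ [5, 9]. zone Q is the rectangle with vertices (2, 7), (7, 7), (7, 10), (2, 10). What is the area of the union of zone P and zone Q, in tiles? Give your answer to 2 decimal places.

By inclusion–exclusion:
Individual areas: |zone P| = 36, |zone Q| = 15.
|zone P∩zone Q|: x∈[2,7], y∈[7,9] → 5·2 = 10.
|zone P ∪ zone Q| = 51 − 10 = 41.00.

41.00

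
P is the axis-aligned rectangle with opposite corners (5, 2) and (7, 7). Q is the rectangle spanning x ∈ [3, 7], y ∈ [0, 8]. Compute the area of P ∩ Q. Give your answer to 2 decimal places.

|P∩Q|: x∈[5,7], y∈[2,7] → 2·5 = 10.

10.00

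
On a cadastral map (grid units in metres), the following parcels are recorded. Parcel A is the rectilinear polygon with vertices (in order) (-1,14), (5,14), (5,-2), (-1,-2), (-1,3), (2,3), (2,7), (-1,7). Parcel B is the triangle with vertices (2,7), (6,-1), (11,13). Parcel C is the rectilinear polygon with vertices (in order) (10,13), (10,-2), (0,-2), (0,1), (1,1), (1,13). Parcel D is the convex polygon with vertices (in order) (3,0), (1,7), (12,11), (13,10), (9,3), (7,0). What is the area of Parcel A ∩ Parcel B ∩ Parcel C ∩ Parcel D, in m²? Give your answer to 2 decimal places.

The intersection is the polygon with vertices (3.2,7.8), (5,8.454), (5,1), (2,7).
By the shoelace formula its area is 11.51.

11.51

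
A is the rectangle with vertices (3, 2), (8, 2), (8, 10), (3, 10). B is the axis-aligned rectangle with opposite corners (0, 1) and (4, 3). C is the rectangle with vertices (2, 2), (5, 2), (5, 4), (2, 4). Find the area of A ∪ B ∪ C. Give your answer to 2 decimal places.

48.00

By inclusion–exclusion:
Individual areas: |A| = 40, |B| = 8, |C| = 6.
|A∩B|: x∈[3,4], y∈[2,3] → 1·1 = 1.
|A∩C|: x∈[3,5], y∈[2,4] → 2·2 = 4.
|B∩C|: x∈[2,4], y∈[2,3] → 2·1 = 2.
|A∩B∩C| = 1.
|A ∪ B ∪ C| = 54 − 7 + 1 = 48.00.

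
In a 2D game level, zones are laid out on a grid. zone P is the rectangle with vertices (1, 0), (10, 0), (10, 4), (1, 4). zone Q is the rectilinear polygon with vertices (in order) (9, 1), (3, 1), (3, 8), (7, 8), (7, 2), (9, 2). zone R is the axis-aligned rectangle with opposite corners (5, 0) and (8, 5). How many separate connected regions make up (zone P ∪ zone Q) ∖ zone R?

(zone P ∪ zone Q) ∖ zone R splits into 2 disjoint pieces (area 8, area 30).

2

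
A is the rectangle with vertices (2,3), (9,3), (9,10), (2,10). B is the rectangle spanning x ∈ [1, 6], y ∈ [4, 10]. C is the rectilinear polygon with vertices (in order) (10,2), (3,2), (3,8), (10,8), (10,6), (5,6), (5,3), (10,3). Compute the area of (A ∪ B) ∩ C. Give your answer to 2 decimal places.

18.00

|A ∪ B| = 55.
|(A ∪ B) ∩ C| = 18.00.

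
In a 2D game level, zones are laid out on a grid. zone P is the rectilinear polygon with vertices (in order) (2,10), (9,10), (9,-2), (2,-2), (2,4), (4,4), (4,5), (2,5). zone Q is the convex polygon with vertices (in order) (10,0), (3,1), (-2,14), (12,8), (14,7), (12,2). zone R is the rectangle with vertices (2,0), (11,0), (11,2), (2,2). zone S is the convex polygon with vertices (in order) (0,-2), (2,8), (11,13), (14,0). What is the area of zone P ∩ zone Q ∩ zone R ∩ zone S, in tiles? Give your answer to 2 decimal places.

8.76

The intersection is the polygon with vertices (3,1), (2.615,2), (9,2), (9,0.143).
By the shoelace formula its area is 8.76.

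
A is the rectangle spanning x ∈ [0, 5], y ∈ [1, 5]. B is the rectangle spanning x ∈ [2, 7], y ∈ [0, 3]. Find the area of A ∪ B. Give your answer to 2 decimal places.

By inclusion–exclusion:
Individual areas: |A| = 20, |B| = 15.
|A∩B|: x∈[2,5], y∈[1,3] → 3·2 = 6.
|A ∪ B| = 35 − 6 = 29.00.

29.00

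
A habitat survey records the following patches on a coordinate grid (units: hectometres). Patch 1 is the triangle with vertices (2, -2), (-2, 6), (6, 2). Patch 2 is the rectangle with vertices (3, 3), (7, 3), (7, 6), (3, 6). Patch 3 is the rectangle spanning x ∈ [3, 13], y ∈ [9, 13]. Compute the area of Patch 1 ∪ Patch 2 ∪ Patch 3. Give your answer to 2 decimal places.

By inclusion–exclusion:
Individual areas: |Patch 1| = 24, |Patch 2| = 12, |Patch 3| = 40.
|Patch 1∩Patch 2| = 0.25.
|Patch 1∩Patch 3| = 0.
|Patch 2∩Patch 3| = 0 (no overlap).
|Patch 1∩Patch 2∩Patch 3| = 0.
|Patch 1 ∪ Patch 2 ∪ Patch 3| = 76 − 0.25 + 0 = 75.75.

75.75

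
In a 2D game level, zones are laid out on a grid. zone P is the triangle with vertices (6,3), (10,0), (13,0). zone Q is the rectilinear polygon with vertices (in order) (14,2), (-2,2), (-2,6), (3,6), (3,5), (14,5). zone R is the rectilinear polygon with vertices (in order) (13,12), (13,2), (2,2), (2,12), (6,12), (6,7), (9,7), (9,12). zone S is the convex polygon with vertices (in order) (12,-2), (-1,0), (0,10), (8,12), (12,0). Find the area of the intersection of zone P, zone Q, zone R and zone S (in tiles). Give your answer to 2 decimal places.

0.50

The intersection is the polygon with vertices (7.333,2), (6,3), (8.333,2).
By the shoelace formula its area is 0.50.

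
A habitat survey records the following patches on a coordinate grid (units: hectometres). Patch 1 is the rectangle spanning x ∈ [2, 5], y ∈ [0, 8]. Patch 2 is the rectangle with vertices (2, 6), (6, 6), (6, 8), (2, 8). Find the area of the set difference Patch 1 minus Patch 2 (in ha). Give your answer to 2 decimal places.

|Patch 1∩Patch 2|: x∈[2,5], y∈[6,8] → 3·2 = 6.
|Patch 1| = 24.
|Patch 1 ∖ Patch 2| = |Patch 1| − |Patch 1∩Patch 2| = 24 − 6 = 18.00.

18.00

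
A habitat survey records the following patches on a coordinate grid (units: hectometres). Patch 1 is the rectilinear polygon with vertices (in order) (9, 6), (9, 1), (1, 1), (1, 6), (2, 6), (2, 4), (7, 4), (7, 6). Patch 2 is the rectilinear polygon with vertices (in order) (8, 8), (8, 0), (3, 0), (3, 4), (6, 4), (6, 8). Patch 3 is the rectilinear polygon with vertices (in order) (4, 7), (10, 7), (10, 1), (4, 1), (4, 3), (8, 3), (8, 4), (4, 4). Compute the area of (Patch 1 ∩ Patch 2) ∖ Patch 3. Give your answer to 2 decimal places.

|Patch 1 ∩ Patch 2| = 17.
|(Patch 1 ∩ Patch 2) ∩ Patch 3| = 10.
|(Patch 1 ∩ Patch 2) ∖ Patch 3| = 17 − 10 = 7.00.

7.00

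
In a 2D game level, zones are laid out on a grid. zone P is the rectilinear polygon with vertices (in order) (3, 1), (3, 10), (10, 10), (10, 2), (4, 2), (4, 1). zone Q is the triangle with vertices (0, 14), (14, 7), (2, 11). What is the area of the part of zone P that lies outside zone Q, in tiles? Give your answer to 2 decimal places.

|zone P| = 57, |zone P∩zone Q| = 3.1667.
|zone P ∖ zone Q| = |zone P| − |zone P∩zone Q| = 57 − 3.1667 = 53.83.

53.83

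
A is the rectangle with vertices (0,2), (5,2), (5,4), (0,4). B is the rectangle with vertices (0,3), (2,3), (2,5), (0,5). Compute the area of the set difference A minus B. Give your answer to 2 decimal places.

8.00

|A∩B|: x∈[0,2], y∈[3,4] → 2·1 = 2.
|A| = 10.
|A ∖ B| = |A| − |A∩B| = 10 − 2 = 8.00.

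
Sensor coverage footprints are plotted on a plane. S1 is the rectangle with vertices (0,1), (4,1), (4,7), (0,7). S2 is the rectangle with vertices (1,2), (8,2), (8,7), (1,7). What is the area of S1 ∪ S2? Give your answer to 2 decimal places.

By inclusion–exclusion:
Individual areas: |S1| = 24, |S2| = 35.
|S1∩S2|: x∈[1,4], y∈[2,7] → 3·5 = 15.
|S1 ∪ S2| = 59 − 15 = 44.00.

44.00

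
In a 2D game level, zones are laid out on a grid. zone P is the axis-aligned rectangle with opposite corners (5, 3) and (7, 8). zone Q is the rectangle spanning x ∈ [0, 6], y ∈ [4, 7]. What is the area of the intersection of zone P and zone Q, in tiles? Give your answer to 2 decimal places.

3.00

|zone P∩zone Q|: x∈[5,6], y∈[4,7] → 1·3 = 3.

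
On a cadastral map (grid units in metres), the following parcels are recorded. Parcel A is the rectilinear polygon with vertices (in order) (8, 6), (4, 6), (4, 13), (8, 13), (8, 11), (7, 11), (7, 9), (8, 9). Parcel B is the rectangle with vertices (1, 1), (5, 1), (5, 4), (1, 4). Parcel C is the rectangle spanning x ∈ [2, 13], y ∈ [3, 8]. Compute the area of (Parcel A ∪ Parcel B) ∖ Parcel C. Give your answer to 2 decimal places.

27.00

|Parcel A ∪ Parcel B| = 38.
|(Parcel A ∪ Parcel B) ∩ Parcel C| = 11.
|(Parcel A ∪ Parcel B) ∖ Parcel C| = 38 − 11 = 27.00.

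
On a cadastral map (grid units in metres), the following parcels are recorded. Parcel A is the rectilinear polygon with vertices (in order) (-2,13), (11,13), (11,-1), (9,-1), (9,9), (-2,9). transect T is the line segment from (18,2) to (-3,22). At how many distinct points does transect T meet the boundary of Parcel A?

2

The segment meets the boundary at (6.45,13), (11,8.667).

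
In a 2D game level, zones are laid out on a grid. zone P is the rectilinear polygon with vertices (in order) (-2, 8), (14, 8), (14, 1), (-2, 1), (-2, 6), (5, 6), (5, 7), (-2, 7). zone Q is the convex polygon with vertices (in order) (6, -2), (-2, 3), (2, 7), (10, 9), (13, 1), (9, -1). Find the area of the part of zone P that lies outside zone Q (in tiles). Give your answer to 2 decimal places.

29.89

|zone P| = 105, |zone P∩zone Q| = 75.1125.
|zone P ∖ zone Q| = |zone P| − |zone P∩zone Q| = 105 − 75.1125 = 29.89.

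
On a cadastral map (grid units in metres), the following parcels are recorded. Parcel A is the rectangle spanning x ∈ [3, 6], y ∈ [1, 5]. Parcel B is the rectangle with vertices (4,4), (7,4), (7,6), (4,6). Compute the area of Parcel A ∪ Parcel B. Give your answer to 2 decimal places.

16.00

By inclusion–exclusion:
Individual areas: |Parcel A| = 12, |Parcel B| = 6.
|Parcel A∩Parcel B|: x∈[4,6], y∈[4,5] → 2·1 = 2.
|Parcel A ∪ Parcel B| = 18 − 2 = 16.00.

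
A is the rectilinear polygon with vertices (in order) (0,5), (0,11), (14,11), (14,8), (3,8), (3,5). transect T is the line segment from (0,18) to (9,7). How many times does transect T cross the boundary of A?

2

The segment meets the boundary at (8.182,8), (5.727,11).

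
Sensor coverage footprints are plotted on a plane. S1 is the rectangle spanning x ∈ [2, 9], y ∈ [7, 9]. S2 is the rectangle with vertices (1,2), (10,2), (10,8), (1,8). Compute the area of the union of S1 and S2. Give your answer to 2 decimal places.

By inclusion–exclusion:
Individual areas: |S1| = 14, |S2| = 54.
|S1∩S2|: x∈[2,9], y∈[7,8] → 7·1 = 7.
|S1 ∪ S2| = 68 − 7 = 61.00.

61.00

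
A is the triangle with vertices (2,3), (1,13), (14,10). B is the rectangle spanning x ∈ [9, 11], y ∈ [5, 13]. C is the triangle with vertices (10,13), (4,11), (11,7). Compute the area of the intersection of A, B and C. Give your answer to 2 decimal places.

4.96

The intersection is the polygon with vertices (9.918,7.619), (9,8.143), (9,11.154), (10.36,10.84), (10.81,8.139).
By the shoelace formula its area is 4.96.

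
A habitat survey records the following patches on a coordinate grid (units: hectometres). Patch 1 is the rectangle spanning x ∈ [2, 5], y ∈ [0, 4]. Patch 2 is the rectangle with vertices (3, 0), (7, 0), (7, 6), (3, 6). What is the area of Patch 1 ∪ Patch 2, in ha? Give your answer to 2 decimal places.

By inclusion–exclusion:
Individual areas: |Patch 1| = 12, |Patch 2| = 24.
|Patch 1∩Patch 2|: x∈[3,5], y∈[0,4] → 2·4 = 8.
|Patch 1 ∪ Patch 2| = 36 − 8 = 28.00.

28.00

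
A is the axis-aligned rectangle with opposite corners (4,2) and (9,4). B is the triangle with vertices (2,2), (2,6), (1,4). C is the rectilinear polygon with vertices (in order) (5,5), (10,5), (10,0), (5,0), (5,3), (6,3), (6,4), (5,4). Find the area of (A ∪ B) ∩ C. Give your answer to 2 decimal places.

7.00

|A ∪ B| = 12.
|(A ∪ B) ∩ C| = 7.00.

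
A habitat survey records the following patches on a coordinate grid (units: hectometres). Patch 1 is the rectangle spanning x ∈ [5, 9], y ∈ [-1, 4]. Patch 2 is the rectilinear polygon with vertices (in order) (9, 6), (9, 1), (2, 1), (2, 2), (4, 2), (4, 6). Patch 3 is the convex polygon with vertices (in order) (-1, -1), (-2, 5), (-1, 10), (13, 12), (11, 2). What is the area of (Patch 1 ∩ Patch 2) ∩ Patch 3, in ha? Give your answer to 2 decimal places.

11.50

The region (Patch 1 ∩ Patch 2) ∩ Patch 3 is the polygon with vertices (5,1), (5,4), (9,4), (9,1.5), (7,1).
By the shoelace formula its area is 11.50.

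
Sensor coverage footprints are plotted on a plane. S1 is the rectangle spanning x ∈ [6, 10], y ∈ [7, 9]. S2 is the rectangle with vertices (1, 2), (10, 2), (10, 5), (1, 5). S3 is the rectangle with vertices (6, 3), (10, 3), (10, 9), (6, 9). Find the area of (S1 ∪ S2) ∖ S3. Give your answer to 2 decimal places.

|S1 ∪ S2| = 35.
|(S1 ∪ S2) ∩ S3| = 16.
|(S1 ∪ S2) ∖ S3| = 35 − 16 = 19.00.

19.00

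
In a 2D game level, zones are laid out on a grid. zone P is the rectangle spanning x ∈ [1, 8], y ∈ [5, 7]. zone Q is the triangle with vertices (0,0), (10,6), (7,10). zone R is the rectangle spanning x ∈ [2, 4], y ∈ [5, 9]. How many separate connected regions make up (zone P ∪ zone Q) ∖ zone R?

(zone P ∪ zone Q) ∖ zone R splits into 2 disjoint pieces (area 2, area 29.4).

2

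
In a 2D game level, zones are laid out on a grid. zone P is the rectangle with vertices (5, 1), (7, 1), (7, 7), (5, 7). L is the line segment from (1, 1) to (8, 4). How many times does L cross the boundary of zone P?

The segment meets the boundary at (7,3.571), (5,2.714).

2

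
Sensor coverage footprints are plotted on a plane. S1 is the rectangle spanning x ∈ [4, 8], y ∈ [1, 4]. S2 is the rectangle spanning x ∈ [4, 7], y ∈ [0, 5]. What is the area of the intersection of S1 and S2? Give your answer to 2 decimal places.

9.00

|S1∩S2|: x∈[4,7], y∈[1,4] → 3·3 = 9.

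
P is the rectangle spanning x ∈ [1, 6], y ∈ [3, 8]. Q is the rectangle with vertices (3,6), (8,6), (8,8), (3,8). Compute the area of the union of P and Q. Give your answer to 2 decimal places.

29.00

By inclusion–exclusion:
Individual areas: |P| = 25, |Q| = 10.
|P∩Q|: x∈[3,6], y∈[6,8] → 3·2 = 6.
|P ∪ Q| = 35 − 6 = 29.00.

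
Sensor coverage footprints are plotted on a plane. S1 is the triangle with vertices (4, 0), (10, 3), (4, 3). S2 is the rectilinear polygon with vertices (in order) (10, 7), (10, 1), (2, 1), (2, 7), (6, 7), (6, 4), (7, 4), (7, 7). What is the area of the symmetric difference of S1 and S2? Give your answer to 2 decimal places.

38.00

|S1| = 9, |S2| = 45, |S1∩S2| = 8.
|S1 △ S2| = |S1| + |S2| − 2·|S1∩S2| = 9 + 45 − 16 = 38.00.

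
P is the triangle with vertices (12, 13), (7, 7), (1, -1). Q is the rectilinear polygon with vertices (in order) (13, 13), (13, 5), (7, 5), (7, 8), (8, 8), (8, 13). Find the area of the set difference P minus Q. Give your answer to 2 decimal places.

1.11

|P| = 2, |P∩Q| = 0.8924.
|P ∖ Q| = |P| − |P∩Q| = 2 − 0.8924 = 1.11.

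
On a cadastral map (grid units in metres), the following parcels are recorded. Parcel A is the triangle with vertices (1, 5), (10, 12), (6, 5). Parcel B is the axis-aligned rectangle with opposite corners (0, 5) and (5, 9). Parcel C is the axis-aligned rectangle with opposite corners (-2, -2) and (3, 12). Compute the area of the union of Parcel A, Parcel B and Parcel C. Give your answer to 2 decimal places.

89.28

By inclusion–exclusion:
Individual areas: |Parcel A| = 17.5, |Parcel B| = 20, |Parcel C| = 70.
|Parcel A∩Parcel B| = 6.2222.
|Parcel A∩Parcel C| = 1.5556.
|Parcel B∩Parcel C|: x∈[0,3], y∈[5,9] → 3·4 = 12.
|Parcel A∩Parcel B∩Parcel C| = 1.5556.
|Parcel A ∪ Parcel B ∪ Parcel C| = 107.5 − 19.7778 + 1.5556 = 89.28.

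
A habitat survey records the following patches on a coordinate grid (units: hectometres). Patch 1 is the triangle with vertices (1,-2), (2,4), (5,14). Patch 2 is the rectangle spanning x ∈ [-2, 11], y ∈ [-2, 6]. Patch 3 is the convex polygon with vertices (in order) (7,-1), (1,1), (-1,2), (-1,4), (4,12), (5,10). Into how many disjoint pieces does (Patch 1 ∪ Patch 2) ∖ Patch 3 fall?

(Patch 1 ∪ Patch 2) ∖ Patch 3 splits into 2 disjoint pieces (area 0.1667, area 64.7045).

2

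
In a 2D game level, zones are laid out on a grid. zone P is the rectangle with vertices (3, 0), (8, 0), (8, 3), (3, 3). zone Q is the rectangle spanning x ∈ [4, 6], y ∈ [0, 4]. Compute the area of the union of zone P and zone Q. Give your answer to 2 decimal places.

By inclusion–exclusion:
Individual areas: |zone P| = 15, |zone Q| = 8.
|zone P∩zone Q|: x∈[4,6], y∈[0,3] → 2·3 = 6.
|zone P ∪ zone Q| = 23 − 6 = 17.00.

17.00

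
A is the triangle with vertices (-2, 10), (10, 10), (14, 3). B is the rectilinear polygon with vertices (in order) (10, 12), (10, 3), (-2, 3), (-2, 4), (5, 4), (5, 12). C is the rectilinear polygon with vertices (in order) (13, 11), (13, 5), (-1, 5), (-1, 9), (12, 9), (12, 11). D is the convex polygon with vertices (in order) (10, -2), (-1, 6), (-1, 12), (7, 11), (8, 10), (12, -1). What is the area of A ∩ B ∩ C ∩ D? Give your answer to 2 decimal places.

12.07

The intersection is the polygon with vertices (9.429,5), (5,6.938), (5,9), (8.364,9), (9.818,5).
By the shoelace formula its area is 12.07.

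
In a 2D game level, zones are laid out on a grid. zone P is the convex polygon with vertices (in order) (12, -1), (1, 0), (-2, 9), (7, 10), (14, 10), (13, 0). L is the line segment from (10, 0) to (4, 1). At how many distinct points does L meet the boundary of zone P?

0

The segment lies entirely inside zone P and never meets its boundary.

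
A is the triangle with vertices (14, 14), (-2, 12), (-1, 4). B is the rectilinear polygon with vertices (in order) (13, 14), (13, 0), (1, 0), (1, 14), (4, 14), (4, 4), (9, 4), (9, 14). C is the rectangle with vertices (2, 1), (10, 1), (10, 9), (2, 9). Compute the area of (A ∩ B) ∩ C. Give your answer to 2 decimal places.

The region (A ∩ B) ∩ C is the polygon with vertices (4,7.333), (2,6), (2,9), (4,9).
By the shoelace formula its area is 4.67.

4.67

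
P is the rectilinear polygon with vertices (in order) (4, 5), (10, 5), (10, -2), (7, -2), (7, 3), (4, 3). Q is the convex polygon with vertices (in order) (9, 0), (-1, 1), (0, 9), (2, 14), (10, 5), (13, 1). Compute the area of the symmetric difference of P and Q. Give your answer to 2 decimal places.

|P| = 27, |Q| = 106, |P∩Q| = 20.675.
|P △ Q| = |P| + |Q| − 2·|P∩Q| = 27 + 106 − 41.35 = 91.65.

91.65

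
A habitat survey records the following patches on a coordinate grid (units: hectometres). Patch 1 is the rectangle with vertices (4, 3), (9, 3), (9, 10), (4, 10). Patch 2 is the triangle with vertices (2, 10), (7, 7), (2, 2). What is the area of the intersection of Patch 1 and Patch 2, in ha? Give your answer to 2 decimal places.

7.20

The intersection is the polygon with vertices (4,8.8), (7,7), (4,4).
By the shoelace formula its area is 7.20.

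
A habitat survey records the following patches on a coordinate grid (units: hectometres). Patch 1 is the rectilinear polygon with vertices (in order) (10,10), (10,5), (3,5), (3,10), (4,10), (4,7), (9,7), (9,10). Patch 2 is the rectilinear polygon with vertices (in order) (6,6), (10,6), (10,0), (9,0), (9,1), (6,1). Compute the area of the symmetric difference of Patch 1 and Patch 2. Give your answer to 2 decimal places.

|Patch 1| = 20, |Patch 2| = 21, |Patch 1∩Patch 2| = 4.
|Patch 1 △ Patch 2| = |Patch 1| + |Patch 2| − 2·|Patch 1∩Patch 2| = 20 + 21 − 8 = 33.00.

33.00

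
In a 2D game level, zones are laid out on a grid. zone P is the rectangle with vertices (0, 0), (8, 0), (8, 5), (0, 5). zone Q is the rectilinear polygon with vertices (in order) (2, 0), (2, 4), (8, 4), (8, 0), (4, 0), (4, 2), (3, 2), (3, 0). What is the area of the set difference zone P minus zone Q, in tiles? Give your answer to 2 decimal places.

|zone P| = 40, |zone P∩zone Q| = 22.
|zone P ∖ zone Q| = |zone P| − |zone P∩zone Q| = 40 − 22 = 18.00.

18.00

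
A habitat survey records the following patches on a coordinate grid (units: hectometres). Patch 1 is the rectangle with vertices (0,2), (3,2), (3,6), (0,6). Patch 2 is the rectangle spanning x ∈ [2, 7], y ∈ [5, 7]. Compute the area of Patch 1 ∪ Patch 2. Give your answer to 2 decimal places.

By inclusion–exclusion:
Individual areas: |Patch 1| = 12, |Patch 2| = 10.
|Patch 1∩Patch 2|: x∈[2,3], y∈[5,6] → 1·1 = 1.
|Patch 1 ∪ Patch 2| = 22 − 1 = 21.00.

21.00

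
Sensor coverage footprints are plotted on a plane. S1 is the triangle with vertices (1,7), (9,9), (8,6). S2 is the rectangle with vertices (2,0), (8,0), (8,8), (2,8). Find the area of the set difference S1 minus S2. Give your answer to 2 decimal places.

2.70

|S1| = 11, |S1∩S2| = 8.3036.
|S1 ∖ S2| = |S1| − |S1∩S2| = 11 − 8.3036 = 2.70.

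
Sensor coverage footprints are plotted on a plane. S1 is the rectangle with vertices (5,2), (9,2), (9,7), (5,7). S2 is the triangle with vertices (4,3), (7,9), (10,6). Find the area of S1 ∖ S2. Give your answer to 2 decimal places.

|S1| = 20, |S1∩S2| = 9.
|S1 ∖ S2| = |S1| − |S1∩S2| = 20 − 9 = 11.00.

11.00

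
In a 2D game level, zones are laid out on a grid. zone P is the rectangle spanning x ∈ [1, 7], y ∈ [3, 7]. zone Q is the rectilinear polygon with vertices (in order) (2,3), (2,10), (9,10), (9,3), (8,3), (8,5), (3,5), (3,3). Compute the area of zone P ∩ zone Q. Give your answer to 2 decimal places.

12.00

The intersection is the polygon with vertices (7,7), (7,5), (3,5), (3,3), (2,3), (2,7).
By the shoelace formula its area is 12.00.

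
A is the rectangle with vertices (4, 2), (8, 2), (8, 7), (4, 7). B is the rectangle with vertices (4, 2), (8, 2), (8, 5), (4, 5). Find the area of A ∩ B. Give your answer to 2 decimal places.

|A∩B|: x∈[4,8], y∈[2,5] → 4·3 = 12.

12.00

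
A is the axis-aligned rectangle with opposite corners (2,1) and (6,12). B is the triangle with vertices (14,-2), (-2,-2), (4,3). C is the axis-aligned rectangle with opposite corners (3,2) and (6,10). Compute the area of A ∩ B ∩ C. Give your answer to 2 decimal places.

The intersection is the polygon with vertices (4,3), (6,2), (3,2), (3,2.167).
By the shoelace formula its area is 1.58.

1.58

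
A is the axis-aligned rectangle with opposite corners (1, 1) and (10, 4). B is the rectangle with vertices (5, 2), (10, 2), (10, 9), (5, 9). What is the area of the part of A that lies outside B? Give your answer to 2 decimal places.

|A∩B|: x∈[5,10], y∈[2,4] → 5·2 = 10.
|A| = 27.
|A ∖ B| = |A| − |A∩B| = 27 − 10 = 17.00.

17.00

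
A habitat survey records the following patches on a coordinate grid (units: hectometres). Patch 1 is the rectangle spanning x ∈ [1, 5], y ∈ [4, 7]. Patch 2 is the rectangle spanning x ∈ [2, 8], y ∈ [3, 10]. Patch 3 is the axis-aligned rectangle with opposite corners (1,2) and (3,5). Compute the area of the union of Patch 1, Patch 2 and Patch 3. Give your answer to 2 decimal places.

48.00

By inclusion–exclusion:
Individual areas: |Patch 1| = 12, |Patch 2| = 42, |Patch 3| = 6.
|Patch 1∩Patch 2|: x∈[2,5], y∈[4,7] → 3·3 = 9.
|Patch 1∩Patch 3|: x∈[1,3], y∈[4,5] → 2·1 = 2.
|Patch 2∩Patch 3|: x∈[2,3], y∈[3,5] → 1·2 = 2.
|Patch 1∩Patch 2∩Patch 3| = 1.
|Patch 1 ∪ Patch 2 ∪ Patch 3| = 60 − 13 + 1 = 48.00.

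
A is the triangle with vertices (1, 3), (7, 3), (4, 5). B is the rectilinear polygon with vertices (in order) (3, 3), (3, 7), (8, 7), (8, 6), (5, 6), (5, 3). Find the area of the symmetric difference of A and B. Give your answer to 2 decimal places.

|A| = 6, |B| = 11, |A∩B| = 3.3333.
|A △ B| = |A| + |B| − 2·|A∩B| = 6 + 11 − 6.6667 = 10.33.

10.33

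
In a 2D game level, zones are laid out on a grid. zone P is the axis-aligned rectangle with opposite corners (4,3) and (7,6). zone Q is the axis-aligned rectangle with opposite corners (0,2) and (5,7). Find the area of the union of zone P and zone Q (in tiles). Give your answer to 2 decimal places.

31.00

By inclusion–exclusion:
Individual areas: |zone P| = 9, |zone Q| = 25.
|zone P∩zone Q|: x∈[4,5], y∈[3,6] → 1·3 = 3.
|zone P ∪ zone Q| = 34 − 3 = 31.00.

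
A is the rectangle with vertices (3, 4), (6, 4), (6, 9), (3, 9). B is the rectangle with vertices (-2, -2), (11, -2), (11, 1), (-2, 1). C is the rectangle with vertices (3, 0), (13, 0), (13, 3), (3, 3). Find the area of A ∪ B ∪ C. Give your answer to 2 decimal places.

76.00

By inclusion–exclusion:
Individual areas: |A| = 15, |B| = 39, |C| = 30.
|A∩B| = 0 (no overlap).
|A∩C| = 0 (no overlap).
|B∩C|: x∈[3,11], y∈[0,1] → 8·1 = 8.
|A∩B∩C| = 0.
|A ∪ B ∪ C| = 84 − 8 + 0 = 76.00.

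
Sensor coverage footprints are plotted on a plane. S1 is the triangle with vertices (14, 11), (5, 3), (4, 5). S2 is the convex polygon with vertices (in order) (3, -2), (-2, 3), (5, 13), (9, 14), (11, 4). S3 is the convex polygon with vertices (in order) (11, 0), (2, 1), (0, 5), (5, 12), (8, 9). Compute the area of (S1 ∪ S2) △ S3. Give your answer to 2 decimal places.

56.93

|S1 ∪ S2| = 119.6199.
|(S1 ∪ S2) ∩ S3| = 69.843.
|(S1 ∪ S2) △ S3| = 119.6199 + 77 − 139.686 = 56.93.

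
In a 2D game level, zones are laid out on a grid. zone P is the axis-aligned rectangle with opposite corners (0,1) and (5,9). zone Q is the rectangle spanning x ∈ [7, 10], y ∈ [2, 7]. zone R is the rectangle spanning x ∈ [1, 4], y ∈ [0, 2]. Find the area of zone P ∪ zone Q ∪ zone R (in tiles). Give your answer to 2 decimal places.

58.00

By inclusion–exclusion:
Individual areas: |zone P| = 40, |zone Q| = 15, |zone R| = 6.
|zone P∩zone Q| = 0 (no overlap).
|zone P∩zone R|: x∈[1,4], y∈[1,2] → 3·1 = 3.
|zone Q∩zone R| = 0 (no overlap).
|zone P∩zone Q∩zone R| = 0.
|zone P ∪ zone Q ∪ zone R| = 61 − 3 + 0 = 58.00.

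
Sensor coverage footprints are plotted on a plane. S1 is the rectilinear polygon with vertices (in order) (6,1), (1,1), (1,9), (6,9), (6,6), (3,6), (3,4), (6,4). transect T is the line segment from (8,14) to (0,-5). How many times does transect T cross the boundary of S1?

The segment meets the boundary at (4.632,6), (2.526,1), (5.895,9), (3.789,4).

4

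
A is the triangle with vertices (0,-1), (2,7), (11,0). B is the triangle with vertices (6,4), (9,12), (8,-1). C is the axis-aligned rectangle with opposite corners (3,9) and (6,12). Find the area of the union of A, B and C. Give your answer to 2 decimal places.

63.99

By inclusion–exclusion:
Individual areas: |A| = 43, |B| = 15.5, |C| = 9.
|A∩B| = 3.5065.
|A∩C| = 0.
|B∩C| = 0.
|A∩B∩C| = 0.
|A ∪ B ∪ C| = 67.5 − 3.5065 + 0 = 63.99.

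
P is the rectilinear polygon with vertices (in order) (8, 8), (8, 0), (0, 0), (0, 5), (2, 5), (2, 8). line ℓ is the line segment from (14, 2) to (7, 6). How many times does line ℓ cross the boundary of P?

1

The segment meets the boundary at (8,5.429).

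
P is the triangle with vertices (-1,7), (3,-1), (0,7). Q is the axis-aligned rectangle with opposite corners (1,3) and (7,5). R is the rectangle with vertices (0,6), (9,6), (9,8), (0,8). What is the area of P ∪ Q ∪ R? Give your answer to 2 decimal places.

33.48

By inclusion–exclusion:
Individual areas: |P| = 4, |Q| = 12, |R| = 18.
|P∩Q| = 0.3333.
|P∩R| = 0.1875.
|Q∩R| = 0 (no overlap).
|P∩Q∩R| = 0.
|P ∪ Q ∪ R| = 34 − 0.5208 + 0 = 33.48.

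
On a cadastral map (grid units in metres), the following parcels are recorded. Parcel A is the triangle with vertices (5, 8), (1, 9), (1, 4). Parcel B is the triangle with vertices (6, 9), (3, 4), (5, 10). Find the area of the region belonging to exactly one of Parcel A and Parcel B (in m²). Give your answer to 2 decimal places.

13.23

|Parcel A| = 10, |Parcel B| = 4, |Parcel A∩Parcel B| = 0.3846.
|Parcel A △ Parcel B| = |Parcel A| + |Parcel B| − 2·|Parcel A∩Parcel B| = 10 + 4 − 0.7692 = 13.23.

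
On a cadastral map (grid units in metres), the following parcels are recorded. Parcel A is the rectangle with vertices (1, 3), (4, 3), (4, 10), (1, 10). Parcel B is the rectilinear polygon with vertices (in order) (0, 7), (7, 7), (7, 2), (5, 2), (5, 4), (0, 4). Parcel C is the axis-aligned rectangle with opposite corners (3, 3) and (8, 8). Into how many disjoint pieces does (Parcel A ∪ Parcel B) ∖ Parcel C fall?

(Parcel A ∪ Parcel B) ∖ Parcel C splits into 2 disjoint pieces (area 19, area 2).

2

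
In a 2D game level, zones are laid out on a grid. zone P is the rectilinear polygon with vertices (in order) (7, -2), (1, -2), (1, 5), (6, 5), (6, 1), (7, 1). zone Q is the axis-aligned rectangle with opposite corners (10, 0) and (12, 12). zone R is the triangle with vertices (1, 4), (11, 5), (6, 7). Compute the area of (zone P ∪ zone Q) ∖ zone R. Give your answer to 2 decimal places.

58.83

|zone P ∪ zone Q| = 62.
|(zone P ∪ zone Q) ∩ zone R| = 3.1667.
|(zone P ∪ zone Q) ∖ zone R| = 62 − 3.1667 = 58.83.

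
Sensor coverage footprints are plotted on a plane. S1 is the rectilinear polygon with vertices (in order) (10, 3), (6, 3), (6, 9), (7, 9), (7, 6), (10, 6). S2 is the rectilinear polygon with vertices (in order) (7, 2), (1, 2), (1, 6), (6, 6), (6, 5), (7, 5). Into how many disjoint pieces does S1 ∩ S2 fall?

1

S1 ∩ S2 is a single connected region.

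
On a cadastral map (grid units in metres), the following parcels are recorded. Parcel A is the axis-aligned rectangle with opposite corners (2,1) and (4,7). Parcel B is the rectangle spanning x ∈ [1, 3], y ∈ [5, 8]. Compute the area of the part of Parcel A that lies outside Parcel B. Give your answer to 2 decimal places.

|Parcel A∩Parcel B|: x∈[2,3], y∈[5,7] → 1·2 = 2.
|Parcel A| = 12.
|Parcel A ∖ Parcel B| = |Parcel A| − |Parcel A∩Parcel B| = 12 − 2 = 10.00.

10.00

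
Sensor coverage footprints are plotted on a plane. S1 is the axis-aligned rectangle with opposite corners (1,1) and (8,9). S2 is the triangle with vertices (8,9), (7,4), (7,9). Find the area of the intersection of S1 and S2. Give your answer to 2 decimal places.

The intersection is the polygon with vertices (8,9), (7,4), (7,9).
By the shoelace formula its area is 2.50.

2.50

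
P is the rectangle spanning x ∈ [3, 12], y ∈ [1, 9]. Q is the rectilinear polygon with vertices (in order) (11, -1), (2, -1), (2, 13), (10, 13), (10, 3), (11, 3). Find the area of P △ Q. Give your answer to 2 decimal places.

|P| = 72, |Q| = 116, |P∩Q| = 58.
|P △ Q| = |P| + |Q| − 2·|P∩Q| = 72 + 116 − 116 = 72.00.

72.00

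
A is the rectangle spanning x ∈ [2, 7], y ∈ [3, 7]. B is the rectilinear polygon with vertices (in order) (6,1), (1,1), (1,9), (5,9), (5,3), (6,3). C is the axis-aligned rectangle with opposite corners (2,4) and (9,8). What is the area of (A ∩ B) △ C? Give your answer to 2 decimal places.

|A ∩ B| = 12.
|(A ∩ B) ∩ C| = 9.
|(A ∩ B) △ C| = 12 + 28 − 18 = 22.00.

22.00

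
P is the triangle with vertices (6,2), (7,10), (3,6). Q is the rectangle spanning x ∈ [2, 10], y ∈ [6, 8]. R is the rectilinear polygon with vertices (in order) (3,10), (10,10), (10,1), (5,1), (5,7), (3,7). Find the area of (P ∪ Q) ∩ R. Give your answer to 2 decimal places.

18.08

|P ∪ Q| = 24.75.
|(P ∪ Q) ∩ R| = 18.08.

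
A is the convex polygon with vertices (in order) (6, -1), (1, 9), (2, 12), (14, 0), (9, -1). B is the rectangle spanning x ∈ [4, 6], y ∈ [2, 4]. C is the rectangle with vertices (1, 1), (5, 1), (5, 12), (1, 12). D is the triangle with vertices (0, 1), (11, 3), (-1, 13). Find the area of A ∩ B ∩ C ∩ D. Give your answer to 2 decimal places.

1.75

The intersection is the polygon with vertices (5,4), (5,2), (4.5,2), (4,3), (4,4).
By the shoelace formula its area is 1.75.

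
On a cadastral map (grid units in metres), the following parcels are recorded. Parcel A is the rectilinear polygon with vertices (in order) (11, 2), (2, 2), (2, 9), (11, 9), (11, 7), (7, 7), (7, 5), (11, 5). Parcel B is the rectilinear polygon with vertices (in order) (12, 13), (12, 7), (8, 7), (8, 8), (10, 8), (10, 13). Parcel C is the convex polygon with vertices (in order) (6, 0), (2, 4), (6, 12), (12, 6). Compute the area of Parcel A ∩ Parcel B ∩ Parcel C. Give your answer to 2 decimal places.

2.50

The intersection is the polygon with vertices (8,7), (8,8), (10,8), (11,7).
By the shoelace formula its area is 2.50.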